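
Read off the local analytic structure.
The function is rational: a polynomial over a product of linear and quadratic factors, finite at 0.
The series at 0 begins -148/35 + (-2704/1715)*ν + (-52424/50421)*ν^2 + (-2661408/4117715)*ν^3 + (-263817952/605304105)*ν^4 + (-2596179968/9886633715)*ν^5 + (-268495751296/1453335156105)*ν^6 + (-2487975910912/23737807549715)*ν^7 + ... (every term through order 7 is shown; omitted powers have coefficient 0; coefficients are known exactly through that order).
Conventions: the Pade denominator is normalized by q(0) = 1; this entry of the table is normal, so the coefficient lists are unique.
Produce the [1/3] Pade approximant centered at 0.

Taylor coefficients needed (read off): a_0 = -148/35, a_1 = -2704/1715, a_2 = -52424/50421, a_3 = -2661408/4117715, a_4 = -263817952/605304105.
Write the denominator as Q(ν) = 1 + q1*ν + q2*ν^2 + q3*ν^3. Requiring Q*f - P = O(ν^5) with deg P <= 1 kills the coefficients of ν^2..ν^4 in Q*f:
  ν^2: a_2 + q1*a_1 + q2*a_0 = 0, i.e. -52424/50421 + (-2704/1715)*q1 + (-148/35)*q2 = 0.
  ν^3: a_3 + q1*a_2 + q2*a_1 + q3*a_0 = 0, i.e. -2661408/4117715 + (-52424/50421)*q1 + (-2704/1715)*q2 + (-148/35)*q3 = 0.
  ν^4: a_4 + q1*a_3 + q2*a_2 + q3*a_1 = 0, i.e. -263817952/605304105 + (-2661408/4117715)*q1 + (-52424/50421)*q2 + (-2704/1715)*q3 = 0.
Solving this linear system: q1 = -265567565/285956454, q2 = 2050640/20425461, q3 = 333229/8753769.
The numerator is Q*f truncated at degree 1: P0 = a_0 = -148/35; P1 = a_1 + q1*a_0 = 1680276574/714891135.

The Pade approximant has numerator coefficients [-148/35, 1680276574/714891135]; denominator coefficients [1, -265567565/285956454, 2050640/20425461, 333229/8753769].


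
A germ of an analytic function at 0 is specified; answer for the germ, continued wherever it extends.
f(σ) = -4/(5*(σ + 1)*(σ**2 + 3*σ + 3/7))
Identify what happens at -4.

Denominator factors: σ**2 + 3*σ + 3/7 = 31/7 at σ = -4; σ + 1 = -3 at σ = -4 — none vanishes.
So the germ continues analytically to -4.

The point is a regular point.


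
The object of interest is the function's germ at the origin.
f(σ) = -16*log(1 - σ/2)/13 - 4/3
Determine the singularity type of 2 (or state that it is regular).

The point is a logarithmic branch point.

The term (-16/13)*log(1 - σ/(2)) has argument 1 - 2/(2) = 0 at 2: a logarithmic (infinitely-sheeted) branch point; the remaining terms are analytic or single-valued there.


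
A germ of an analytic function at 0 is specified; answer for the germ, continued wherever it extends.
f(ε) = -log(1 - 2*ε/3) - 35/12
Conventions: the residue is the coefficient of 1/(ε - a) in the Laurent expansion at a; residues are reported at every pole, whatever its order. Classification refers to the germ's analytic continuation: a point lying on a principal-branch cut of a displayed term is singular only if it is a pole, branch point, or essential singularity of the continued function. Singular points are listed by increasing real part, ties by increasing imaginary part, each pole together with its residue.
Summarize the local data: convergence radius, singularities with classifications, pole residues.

Radius of convergence at 0: 3/2.
At 3/2: a logarithmic branch point.

Branch term (-1)*log(1 - ε/(3/2)): its argument vanishes at ε = 3/2, a logarithmic branch point, modulus 3/2.
The radius of convergence is the smallest modulus among the singular points: 3/2.


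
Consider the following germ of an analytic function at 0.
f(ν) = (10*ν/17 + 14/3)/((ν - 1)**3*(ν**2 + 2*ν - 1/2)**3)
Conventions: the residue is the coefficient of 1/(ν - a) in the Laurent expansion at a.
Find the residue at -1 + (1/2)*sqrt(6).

The factor ν**2 + 2*ν - 1/2 splits as (ν - a)(ν - a') with a = -1 + (1/2)*sqrt(6), a' = -1 - (1/2)*sqrt(6). At the order-3 pole a set g(ν) = (ν - a)^3*f(ν) = [(10*ν/17 + 14/3)/(ν - 1)**3] / (ν - a')^3.
Order-3 pole: residue = g''(a)/2; g''(-1 + (1/2)*sqrt(6)) = -243392/53125 - (2707526/1434375)*sqrt(6), so the residue is -121696/53125 - (1353763/1434375)*sqrt(6).

The residue is -121696/53125 - (1353763/1434375)*sqrt(6).


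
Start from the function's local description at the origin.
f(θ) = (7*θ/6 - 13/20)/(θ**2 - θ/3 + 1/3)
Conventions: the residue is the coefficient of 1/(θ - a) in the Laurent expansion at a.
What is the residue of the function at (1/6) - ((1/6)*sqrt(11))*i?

The factor θ**2 - θ/3 + 1/3 splits as (θ - a)(θ - a') with a = (1/6) - ((1/6)*sqrt(11))*i, a' = (1/6) + ((1/6)*sqrt(11))*i. At the order-1 pole a set g(θ) = (θ - a)*f(θ) = [7*θ/6 - 13/20] / (θ - a').
Simple pole: residue = g(a) at a = (1/6) - ((1/6)*sqrt(11))*i, which is (7/12) - ((41/330)*sqrt(11))*i.

The residue is (7/12) - ((41/330)*sqrt(11))*i.


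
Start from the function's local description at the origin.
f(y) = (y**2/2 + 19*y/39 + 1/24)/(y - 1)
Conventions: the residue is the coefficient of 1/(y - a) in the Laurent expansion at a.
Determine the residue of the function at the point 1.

The residue is 107/104.

At the order-1 pole 1 set g(y) = (y - (1))*f(y) = y**2/2 + 19*y/39 + 1/24.
Simple pole: residue = g(a) at a = 1, which is 107/104.


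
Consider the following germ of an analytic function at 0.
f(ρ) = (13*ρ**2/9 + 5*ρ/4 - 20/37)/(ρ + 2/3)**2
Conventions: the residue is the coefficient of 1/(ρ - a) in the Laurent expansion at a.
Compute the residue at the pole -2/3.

At the order-2 pole -2/3 set g(ρ) = (ρ - (-2/3))^2*f(ρ) = 13*ρ**2/9 + 5*ρ/4 - 20/37.
Order-2 pole: residue = g'(a); g'(-2/3) = -73/108, so the residue is -73/108.

The residue is -73/108.


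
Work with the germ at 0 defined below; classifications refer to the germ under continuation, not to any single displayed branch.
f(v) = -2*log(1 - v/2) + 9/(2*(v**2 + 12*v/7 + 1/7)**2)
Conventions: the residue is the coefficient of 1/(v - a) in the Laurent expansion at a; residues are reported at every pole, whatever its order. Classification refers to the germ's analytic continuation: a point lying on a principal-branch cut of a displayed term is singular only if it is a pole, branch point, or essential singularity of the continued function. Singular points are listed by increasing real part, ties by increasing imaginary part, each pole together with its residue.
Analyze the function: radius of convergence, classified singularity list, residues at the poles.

Denominator factor (v**2 + 12*v/7 + 1/7)^2: discriminant 116/49, real irrational roots -6/7 + (1/7)*sqrt(29) and -6/7 - (1/7)*sqrt(29); poles of order 2, moduli 6/7 - (1/7)*sqrt(29) and 6/7 + (1/7)*sqrt(29).
Branch term (-2)*log(1 - v/(2)): its argument vanishes at v = 2, a logarithmic branch point, modulus 2.
The radius of convergence is the smallest modulus among the singular points: 6/7 - (1/7)*sqrt(29).
The branch term is analytic at -6/7 - (1/7)*sqrt(29) and contributes nothing to the residue; only the rational part matters.
The factor v**2 + 12*v/7 + 1/7 splits as (v - a)(v - a') with a = -6/7 - (1/7)*sqrt(29), a' = -6/7 + (1/7)*sqrt(29). At the order-2 pole a set g(v) = (v - a)^2*(rational part) = [9/2] / (v - a')^2.
Order-2 pole: residue = g'(a); g'(-6/7 - (1/7)*sqrt(29)) = (3087/6728)*sqrt(29), so the residue is (3087/6728)*sqrt(29).
The branch term is analytic at -6/7 + (1/7)*sqrt(29) and contributes nothing to the residue; only the rational part matters.
The factor v**2 + 12*v/7 + 1/7 splits as (v - a)(v - a') with a = -6/7 + (1/7)*sqrt(29), a' = -6/7 - (1/7)*sqrt(29). At the order-2 pole a set g(v) = (v - a)^2*(rational part) = [9/2] / (v - a')^2.
Order-2 pole: residue = g'(a); g'(-6/7 + (1/7)*sqrt(29)) = -(3087/6728)*sqrt(29), so the residue is -(3087/6728)*sqrt(29).
List the singular points by increasing real part (a conjugate pair: the negative imaginary part first).

Radius of convergence at 0: 6/7 - (1/7)*sqrt(29).
At -6/7 - (1/7)*sqrt(29): a pole of order 2; residue (3087/6728)*sqrt(29).
At -6/7 + (1/7)*sqrt(29): a pole of order 2; residue -(3087/6728)*sqrt(29).
At 2: a logarithmic branch point.


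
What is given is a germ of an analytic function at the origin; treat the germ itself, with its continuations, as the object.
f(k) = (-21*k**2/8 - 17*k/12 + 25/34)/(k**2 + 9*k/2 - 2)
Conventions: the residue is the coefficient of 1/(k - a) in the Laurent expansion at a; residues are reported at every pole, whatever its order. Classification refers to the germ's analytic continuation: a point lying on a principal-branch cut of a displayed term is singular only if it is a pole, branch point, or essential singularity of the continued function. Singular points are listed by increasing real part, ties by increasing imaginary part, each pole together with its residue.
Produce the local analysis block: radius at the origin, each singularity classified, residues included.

Denominator factor (k**2 + 9*k/2 - 2): discriminant 113/4, real irrational roots -9/4 + (1/4)*sqrt(113) and -9/4 - (1/4)*sqrt(113); poles of order 1, moduli -9/4 + (1/4)*sqrt(113) and 9/4 + (1/4)*sqrt(113).
The radius of convergence is the smallest modulus among the singular points: -9/4 + (1/4)*sqrt(113).
The factor k**2 + 9*k/2 - 2 splits as (k - a)(k - a') with a = -9/4 - (1/4)*sqrt(113), a' = -9/4 + (1/4)*sqrt(113). At the order-1 pole a set g(k) = (k - a)*f(k) = [-21*k**2/8 - 17*k/12 + 25/34] / (k - a').
Simple pole: residue = g(a) at a = -9/4 - (1/4)*sqrt(113), which is 499/96 + (30361/61472)*sqrt(113).
The factor k**2 + 9*k/2 - 2 splits as (k - a)(k - a') with a = -9/4 + (1/4)*sqrt(113), a' = -9/4 - (1/4)*sqrt(113). At the order-1 pole a set g(k) = (k - a)*f(k) = [-21*k**2/8 - 17*k/12 + 25/34] / (k - a').
Simple pole: residue = g(a) at a = -9/4 + (1/4)*sqrt(113), which is 499/96 - (30361/61472)*sqrt(113).
List the singular points by increasing real part (a conjugate pair: the negative imaginary part first).

Radius of convergence at 0: -9/4 + (1/4)*sqrt(113).
At -9/4 - (1/4)*sqrt(113): a pole of order 1; residue 499/96 + (30361/61472)*sqrt(113).
At -9/4 + (1/4)*sqrt(113): a pole of order 1; residue 499/96 - (30361/61472)*sqrt(113).


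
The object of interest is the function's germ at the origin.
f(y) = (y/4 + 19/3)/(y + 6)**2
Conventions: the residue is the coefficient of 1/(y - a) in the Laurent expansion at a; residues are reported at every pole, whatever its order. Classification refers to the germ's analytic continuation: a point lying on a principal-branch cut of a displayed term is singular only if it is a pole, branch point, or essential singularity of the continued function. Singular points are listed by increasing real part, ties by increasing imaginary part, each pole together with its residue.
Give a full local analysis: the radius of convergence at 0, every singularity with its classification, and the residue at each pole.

Denominator factor (y + 6)^2: pole of order 2 at -6, modulus 6.
The radius of convergence is the smallest modulus among the singular points: 6.
At the order-2 pole -6 set g(y) = (y - (-6))^2*f(y) = y/4 + 19/3.
Order-2 pole: residue = g'(a); g'(-6) = 1/4, so the residue is 1/4.

Radius of convergence at 0: 6.
At -6: a pole of order 2; residue 1/4.


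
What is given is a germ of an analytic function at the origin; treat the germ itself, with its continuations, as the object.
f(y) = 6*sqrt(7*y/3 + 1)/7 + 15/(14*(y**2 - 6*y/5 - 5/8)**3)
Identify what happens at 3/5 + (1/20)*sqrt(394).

The point is a pole of order 3.

The denominator factor y**2 - 6*y/5 - 5/8 vanishes at 3/5 + (1/20)*sqrt(394) and appears to the power 3; the numerator there equals 15/14, nonzero, and no other factor vanishes.
The branch terms are analytic at this point.
Hence a pole whose order is the multiplicity, 3.


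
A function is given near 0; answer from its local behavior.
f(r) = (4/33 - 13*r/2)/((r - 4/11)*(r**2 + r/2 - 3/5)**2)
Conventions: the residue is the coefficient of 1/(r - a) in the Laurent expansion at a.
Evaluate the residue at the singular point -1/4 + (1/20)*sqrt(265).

The factor r**2 + r/2 - 3/5 splits as (r - a)(r - a') with a = -1/4 + (1/20)*sqrt(265), a' = -1/4 - (1/20)*sqrt(265). At the order-2 pole a set g(r) = (r - a)^2*f(r) = [(4/33 - 13*r/2)/(r - 4/11)] / (r - a')^2.
Order-2 pole: residue = g'(a); g'(-1/4 + (1/20)*sqrt(265)) = 1231175/89787 + (80473105/84070561)*sqrt(265), so the residue is 1231175/89787 + (80473105/84070561)*sqrt(265).

The residue is 1231175/89787 + (80473105/84070561)*sqrt(265).


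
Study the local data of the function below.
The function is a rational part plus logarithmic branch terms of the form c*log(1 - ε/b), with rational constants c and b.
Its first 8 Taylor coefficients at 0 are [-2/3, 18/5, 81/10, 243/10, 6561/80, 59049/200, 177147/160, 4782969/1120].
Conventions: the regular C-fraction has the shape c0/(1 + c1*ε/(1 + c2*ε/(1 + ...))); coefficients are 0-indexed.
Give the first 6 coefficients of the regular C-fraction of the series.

The regular C-fraction coefficients are [-2/3, 27/5, -153/20, -15/68, -69/34, -153/230].

Taylor coefficients (read off): a_0 = -2/3, a_1 = 18/5, a_2 = 81/10, a_3 = 243/10, a_4 = 6561/80, a_5 = 59049/200.
c0 = a_0 = -2/3. Peel one level at a time: if S = 1 + c*ε/S' with S'(0) = 1, then c is the ε-coefficient of S and S' = c*ε/(S - 1).
S_1 = c0/f = 1 + (27/5)*ε + (4131/100)*ε^2 + ...; c1 = 27/5.
S_2 = c1*ε/(S_1 - 1) = 1 + (-153/20)*ε + (-27/16)*ε^2 + ...; c2 = -153/20.
S_3 = c2*ε/(S_2 - 1) = 1 + (-15/68)*ε + (-1035/2312)*ε^2 + ...; c3 = -15/68.
S_4 = c3*ε/(S_3 - 1) = 1 + (-69/34)*ε + (-27/20)*ε^2 + ...; c4 = -69/34.
S_5 = c4*ε/(S_4 - 1) = 1 + (-153/230)*ε + ...; c5 = -153/230.


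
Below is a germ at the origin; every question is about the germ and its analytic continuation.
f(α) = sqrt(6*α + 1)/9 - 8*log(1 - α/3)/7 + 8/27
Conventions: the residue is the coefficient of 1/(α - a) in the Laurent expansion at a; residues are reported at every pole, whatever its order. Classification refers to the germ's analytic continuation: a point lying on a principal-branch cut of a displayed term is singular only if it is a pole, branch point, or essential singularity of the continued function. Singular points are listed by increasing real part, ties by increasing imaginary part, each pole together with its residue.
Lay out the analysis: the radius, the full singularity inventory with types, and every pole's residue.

Radius of convergence at 0: 1/6.
At -1/6: an algebraic (square-root) branch point.
At 3: a logarithmic branch point.

Branch term (-8/7)*log(1 - α/(3)): its argument vanishes at α = 3, a logarithmic branch point, modulus 3.
Branch term (1/9)*sqrt(1 - α/(-1/6)): its argument vanishes at α = -1/6, a square-root branch point, modulus 1/6.
The radius of convergence is the smallest modulus among the singular points: 1/6.
List the singular points by increasing real part (a conjugate pair: the negative imaginary part first).


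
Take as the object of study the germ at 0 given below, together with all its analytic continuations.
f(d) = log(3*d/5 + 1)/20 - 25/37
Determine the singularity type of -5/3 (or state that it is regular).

The term (1/20)*log(1 - d/(-5/3)) has argument 1 - -5/3/(-5/3) = 0 at -5/3: a logarithmic (infinitely-sheeted) branch point; the remaining terms are analytic or single-valued there.

The point is a logarithmic branch point.


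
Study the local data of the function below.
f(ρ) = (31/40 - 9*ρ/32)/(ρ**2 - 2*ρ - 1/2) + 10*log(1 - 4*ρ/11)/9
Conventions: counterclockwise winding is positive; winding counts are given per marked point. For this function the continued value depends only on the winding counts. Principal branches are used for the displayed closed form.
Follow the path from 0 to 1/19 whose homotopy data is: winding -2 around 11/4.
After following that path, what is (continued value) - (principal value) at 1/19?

Continued minus principal equals -(40/9)*pi*i.

The rational part is single-valued and drops out of the difference; each branch term changes only by its own monodromy.
(10/9)*log(1 - ρ/(11/4)): each positive loop around 11/4 adds 2*pi*i to the log, so winding -2 contributes (10/9)*(-2)*2*pi*i = -(40/9)*pi*i.
Summing the contributions at ρ = 1/19 gives -(40/9)*pi*i.


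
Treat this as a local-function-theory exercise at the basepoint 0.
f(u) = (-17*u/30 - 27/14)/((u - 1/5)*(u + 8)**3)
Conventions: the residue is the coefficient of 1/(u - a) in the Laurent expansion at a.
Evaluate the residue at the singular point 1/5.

The residue is -5360/1447341.

At the order-1 pole 1/5 set g(u) = (u - (1/5))*f(u) = (-17*u/30 - 27/14)/(u + 8)**3.
Simple pole: residue = g(a) at a = 1/5, which is -5360/1447341.


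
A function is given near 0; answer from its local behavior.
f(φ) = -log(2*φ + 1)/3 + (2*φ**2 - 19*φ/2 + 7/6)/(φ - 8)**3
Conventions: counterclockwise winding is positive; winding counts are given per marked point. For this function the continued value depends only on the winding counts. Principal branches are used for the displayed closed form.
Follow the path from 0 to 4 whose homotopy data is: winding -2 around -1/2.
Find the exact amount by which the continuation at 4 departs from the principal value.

Continued minus principal equals (4/3)*pi*i.

The rational part is single-valued and drops out of the difference; each branch term changes only by its own monodromy.
(-1/3)*log(1 - φ/(-1/2)): each positive loop around -1/2 adds 2*pi*i to the log, so winding -2 contributes (-1/3)*(-2)*2*pi*i = (4/3)*pi*i.
Summing the contributions at φ = 4 gives (4/3)*pi*i.


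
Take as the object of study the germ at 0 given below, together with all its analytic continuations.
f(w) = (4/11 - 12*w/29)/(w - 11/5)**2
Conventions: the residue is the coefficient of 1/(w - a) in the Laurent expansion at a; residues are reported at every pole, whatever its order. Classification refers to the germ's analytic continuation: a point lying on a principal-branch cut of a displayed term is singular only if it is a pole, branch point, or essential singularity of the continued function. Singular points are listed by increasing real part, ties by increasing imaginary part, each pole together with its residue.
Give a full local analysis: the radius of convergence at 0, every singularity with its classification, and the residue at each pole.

Radius of convergence at 0: 11/5.
At 11/5: a pole of order 2; residue -12/29.

Denominator factor (w - 11/5)^2: pole of order 2 at 11/5, modulus 11/5.
The radius of convergence is the smallest modulus among the singular points: 11/5.
At the order-2 pole 11/5 set g(w) = (w - (11/5))^2*f(w) = 4/11 - 12*w/29.
Order-2 pole: residue = g'(a); g'(11/5) = -12/29, so the residue is -12/29.


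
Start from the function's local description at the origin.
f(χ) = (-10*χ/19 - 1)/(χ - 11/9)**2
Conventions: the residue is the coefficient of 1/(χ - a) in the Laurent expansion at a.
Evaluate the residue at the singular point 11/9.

At the order-2 pole 11/9 set g(χ) = (χ - (11/9))^2*f(χ) = -10*χ/19 - 1.
Order-2 pole: residue = g'(a); g'(11/9) = -10/19, so the residue is -10/19.

The residue is -10/19.


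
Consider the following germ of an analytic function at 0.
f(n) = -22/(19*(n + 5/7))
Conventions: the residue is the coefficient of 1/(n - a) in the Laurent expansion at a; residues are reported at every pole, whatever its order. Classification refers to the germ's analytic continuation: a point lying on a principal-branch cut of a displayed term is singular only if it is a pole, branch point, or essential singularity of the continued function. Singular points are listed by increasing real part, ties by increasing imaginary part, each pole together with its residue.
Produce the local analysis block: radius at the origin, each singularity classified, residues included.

Denominator factor (n + 5/7): pole of order 1 at -5/7, modulus 5/7.
The radius of convergence is the smallest modulus among the singular points: 5/7.
At the order-1 pole -5/7 set g(n) = (n - (-5/7))*f(n) = -22/19.
Simple pole: residue = g(a) at a = -5/7, which is -22/19.

Radius of convergence at 0: 5/7.
At -5/7: a pole of order 1; residue -22/19.


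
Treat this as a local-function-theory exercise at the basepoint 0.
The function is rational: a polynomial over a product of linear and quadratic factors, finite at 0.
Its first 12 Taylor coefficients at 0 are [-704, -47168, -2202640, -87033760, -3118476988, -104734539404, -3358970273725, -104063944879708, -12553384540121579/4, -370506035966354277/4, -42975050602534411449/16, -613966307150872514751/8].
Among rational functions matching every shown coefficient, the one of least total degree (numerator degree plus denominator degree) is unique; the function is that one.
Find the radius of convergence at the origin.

The radius of convergence is -2 + (5/6)*sqrt(6).

No rational of total degree below 10 reproduces all 12 coefficients; solving the [0/10] Pade equations on them gives f(α) = 22/(27*(α**2 + 5*α/4 + 1/2)**2*(α**2 + 4*α - 1/6)**3), whose expansion matches every shown term.
Denominator factor (α**2 + 5*α/4 + 1/2)^2: discriminant -7/16, complex-conjugate roots (-5/8) + ((1/8)*sqrt(7))*i and (-5/8) - ((1/8)*sqrt(7))*i; poles of order 2, moduli (1/2)*sqrt(2) and (1/2)*sqrt(2).
Denominator factor (α**2 + 4*α - 1/6)^3: discriminant 50/3, real irrational roots -2 + (5/6)*sqrt(6) and -2 - (5/6)*sqrt(6); poles of order 3, moduli -2 + (5/6)*sqrt(6) and 2 + (5/6)*sqrt(6).
The radius of convergence is the smallest modulus among the singular points: -2 + (5/6)*sqrt(6).


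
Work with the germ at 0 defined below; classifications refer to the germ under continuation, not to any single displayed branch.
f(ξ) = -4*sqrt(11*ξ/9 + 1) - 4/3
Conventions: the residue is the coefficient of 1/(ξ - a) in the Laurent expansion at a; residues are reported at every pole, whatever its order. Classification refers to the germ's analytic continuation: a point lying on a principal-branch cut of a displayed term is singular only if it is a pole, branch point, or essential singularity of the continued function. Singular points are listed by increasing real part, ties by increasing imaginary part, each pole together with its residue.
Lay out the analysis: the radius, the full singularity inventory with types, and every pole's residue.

Radius of convergence at 0: 9/11.
At -9/11: an algebraic (square-root) branch point.

Branch term (-4)*sqrt(1 - ξ/(-9/11)): its argument vanishes at ξ = -9/11, a square-root branch point, modulus 9/11.
The radius of convergence is the smallest modulus among the singular points: 9/11.


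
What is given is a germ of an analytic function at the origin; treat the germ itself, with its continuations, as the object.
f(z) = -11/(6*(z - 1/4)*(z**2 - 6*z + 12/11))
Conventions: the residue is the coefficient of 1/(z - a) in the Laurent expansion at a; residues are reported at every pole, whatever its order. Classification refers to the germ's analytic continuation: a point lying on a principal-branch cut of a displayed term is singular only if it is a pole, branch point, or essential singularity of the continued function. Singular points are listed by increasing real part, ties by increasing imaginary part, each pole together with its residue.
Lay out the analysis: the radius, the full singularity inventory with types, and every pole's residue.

Radius of convergence at 0: 3 - (1/11)*sqrt(957).
At 3 - (1/11)*sqrt(957): a pole of order 1; residue -484/183 - (1331/15921)*sqrt(957).
At 1/4: a pole of order 1; residue 968/183.
At 3 + (1/11)*sqrt(957): a pole of order 1; residue -484/183 + (1331/15921)*sqrt(957).

Denominator factor (z**2 - 6*z + 12/11): discriminant 348/11, real irrational roots 3 + (1/11)*sqrt(957) and 3 - (1/11)*sqrt(957); poles of order 1, moduli 3 + (1/11)*sqrt(957) and 3 - (1/11)*sqrt(957).
Denominator factor (z - 1/4): pole of order 1 at 1/4, modulus 1/4.
The radius of convergence is the smallest modulus among the singular points: 3 - (1/11)*sqrt(957).
The factor z**2 - 6*z + 12/11 splits as (z - a)(z - a') with a = 3 - (1/11)*sqrt(957), a' = 3 + (1/11)*sqrt(957). At the order-1 pole a set g(z) = (z - a)*f(z) = [-11/(6*(z - 1/4))] / (z - a').
Simple pole: residue = g(a) at a = 3 - (1/11)*sqrt(957), which is -484/183 - (1331/15921)*sqrt(957).
At the order-1 pole 1/4 set g(z) = (z - (1/4))*f(z) = -11/(6*(z**2 - 6*z + 12/11)).
Simple pole: residue = g(a) at a = 1/4, which is 968/183.
The factor z**2 - 6*z + 12/11 splits as (z - a)(z - a') with a = 3 + (1/11)*sqrt(957), a' = 3 - (1/11)*sqrt(957). At the order-1 pole a set g(z) = (z - a)*f(z) = [-11/(6*(z - 1/4))] / (z - a').
Simple pole: residue = g(a) at a = 3 + (1/11)*sqrt(957), which is -484/183 + (1331/15921)*sqrt(957).
List the singular points by increasing real part (a conjugate pair: the negative imaginary part first).


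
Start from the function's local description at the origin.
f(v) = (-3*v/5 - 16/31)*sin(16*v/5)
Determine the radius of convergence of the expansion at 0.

The factor sin(16*v/5) is entire and contributes no finite singular point.
The polynomial part has no poles.
No finite singular points: the Taylor series at 0 converges everywhere.

The radius of convergence is infinite.


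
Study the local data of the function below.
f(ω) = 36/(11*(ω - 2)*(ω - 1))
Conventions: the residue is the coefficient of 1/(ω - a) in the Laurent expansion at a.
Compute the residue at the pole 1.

At the order-1 pole 1 set g(ω) = (ω - (1))*f(ω) = 36/(11*(ω - 2)).
Simple pole: residue = g(a) at a = 1, which is -36/11.

The residue is -36/11.


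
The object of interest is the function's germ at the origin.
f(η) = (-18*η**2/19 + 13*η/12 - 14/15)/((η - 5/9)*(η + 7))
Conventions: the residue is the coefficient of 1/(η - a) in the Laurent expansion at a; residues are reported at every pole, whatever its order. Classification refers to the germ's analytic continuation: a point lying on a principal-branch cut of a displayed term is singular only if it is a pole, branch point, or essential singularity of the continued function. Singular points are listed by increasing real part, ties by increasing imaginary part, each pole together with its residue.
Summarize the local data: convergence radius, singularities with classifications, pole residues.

Radius of convergence at 0: 5/9.
At -7: a pole of order 1; residue 187887/25840.
At 5/9: a pole of order 1; residue -6401/77520.

Denominator factor (η - 5/9): pole of order 1 at 5/9, modulus 5/9.
Denominator factor (η + 7): pole of order 1 at -7, modulus 7.
The radius of convergence is the smallest modulus among the singular points: 5/9.
At the order-1 pole -7 set g(η) = (η - (-7))*f(η) = (-18*η**2/19 + 13*η/12 - 14/15)/(η - 5/9).
Simple pole: residue = g(a) at a = -7, which is 187887/25840.
At the order-1 pole 5/9 set g(η) = (η - (5/9))*f(η) = (-18*η**2/19 + 13*η/12 - 14/15)/(η + 7).
Simple pole: residue = g(a) at a = 5/9, which is -6401/77520.
List the singular points by increasing real part (a conjugate pair: the negative imaginary part first).


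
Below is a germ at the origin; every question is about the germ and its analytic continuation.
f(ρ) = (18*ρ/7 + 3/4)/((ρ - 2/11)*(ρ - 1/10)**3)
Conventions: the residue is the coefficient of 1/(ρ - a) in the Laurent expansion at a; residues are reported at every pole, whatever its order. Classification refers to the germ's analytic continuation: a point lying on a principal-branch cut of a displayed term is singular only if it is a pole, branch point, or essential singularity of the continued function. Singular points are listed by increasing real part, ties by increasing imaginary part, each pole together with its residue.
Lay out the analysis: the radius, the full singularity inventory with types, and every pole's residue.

Radius of convergence at 0: 1/10.
At 1/10: a pole of order 3; residue -3781250/1701.
At 2/11: a pole of order 1; residue 3781250/1701.

Denominator factor (ρ - 2/11): pole of order 1 at 2/11, modulus 2/11.
Denominator factor (ρ - 1/10)^3: pole of order 3 at 1/10, modulus 1/10.
The radius of convergence is the smallest modulus among the singular points: 1/10.
At the order-3 pole 1/10 set g(ρ) = (ρ - (1/10))^3*f(ρ) = (18*ρ/7 + 3/4)/(ρ - 2/11).
Order-3 pole: residue = g''(a)/2; g''(1/10) = -7562500/1701, so the residue is -3781250/1701.
At the order-1 pole 2/11 set g(ρ) = (ρ - (2/11))*f(ρ) = (18*ρ/7 + 3/4)/(ρ - 1/10)**3.
Simple pole: residue = g(a) at a = 2/11, which is 3781250/1701.
List the singular points by increasing real part (a conjugate pair: the negative imaginary part first).


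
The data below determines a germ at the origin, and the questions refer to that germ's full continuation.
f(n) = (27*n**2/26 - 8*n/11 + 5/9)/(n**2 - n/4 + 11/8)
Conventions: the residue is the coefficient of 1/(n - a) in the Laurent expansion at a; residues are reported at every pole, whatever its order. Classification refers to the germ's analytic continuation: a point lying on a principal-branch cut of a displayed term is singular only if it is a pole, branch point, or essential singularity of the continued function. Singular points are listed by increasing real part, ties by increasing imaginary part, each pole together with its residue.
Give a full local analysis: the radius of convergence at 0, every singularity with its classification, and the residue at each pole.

Denominator factor (n**2 - n/4 + 11/8): discriminant -87/16, complex-conjugate roots (1/8) + ((1/8)*sqrt(87))*i and (1/8) - ((1/8)*sqrt(87))*i; poles of order 1, moduli (1/4)*sqrt(22) and (1/4)*sqrt(22).
The radius of convergence is the smallest modulus among the singular points: (1/4)*sqrt(22).
The factor n**2 - n/4 + 11/8 splits as (n - a)(n - a') with a = (1/8) - ((1/8)*sqrt(87))*i, a' = (1/8) + ((1/8)*sqrt(87))*i. At the order-1 pole a set g(n) = (n - a)*f(n) = [27*n**2/26 - 8*n/11 + 5/9] / (n - a').
Simple pole: residue = g(a) at a = (1/8) - ((1/8)*sqrt(87))*i, which is (-535/2288) - ((76667/1791504)*sqrt(87))*i.
The factor n**2 - n/4 + 11/8 splits as (n - a)(n - a') with a = (1/8) + ((1/8)*sqrt(87))*i, a' = (1/8) - ((1/8)*sqrt(87))*i. At the order-1 pole a set g(n) = (n - a)*f(n) = [27*n**2/26 - 8*n/11 + 5/9] / (n - a').
Simple pole: residue = g(a) at a = (1/8) + ((1/8)*sqrt(87))*i, which is (-535/2288) + ((76667/1791504)*sqrt(87))*i.
List the singular points by increasing real part (a conjugate pair: the negative imaginary part first).

Radius of convergence at 0: (1/4)*sqrt(22).
At (1/8) - ((1/8)*sqrt(87))*i: a pole of order 1; residue (-535/2288) - ((76667/1791504)*sqrt(87))*i.
At (1/8) + ((1/8)*sqrt(87))*i: a pole of order 1; residue (-535/2288) + ((76667/1791504)*sqrt(87))*i.


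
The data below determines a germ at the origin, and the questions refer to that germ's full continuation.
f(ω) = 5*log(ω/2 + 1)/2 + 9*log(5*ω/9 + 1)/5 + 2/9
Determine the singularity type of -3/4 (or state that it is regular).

The point is a regular point.

There is no denominator, hence no pole anywhere.
Branch term log(1 - ω/(-2)): argument at -3/4 is 5/8, nonzero, so -3/4 is not its branch point (a point on a principal cut is still regular for the continued germ).
Branch term log(1 - ω/(-9/5)): argument at -3/4 is 7/12, nonzero, so -3/4 is not its branch point (a point on a principal cut is still regular for the continued germ).
So the germ continues analytically to -3/4.


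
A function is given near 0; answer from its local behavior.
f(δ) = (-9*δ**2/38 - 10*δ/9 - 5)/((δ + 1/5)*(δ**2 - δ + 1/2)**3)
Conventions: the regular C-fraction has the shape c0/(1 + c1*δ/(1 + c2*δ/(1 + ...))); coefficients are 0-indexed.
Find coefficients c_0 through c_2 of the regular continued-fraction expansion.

The regular C-fraction coefficients are [-200, -11/9, -181229/18810].

Taylor coefficients (expand at 0): a_0 = -200, a_1 = -2200/9, a_2 = -453820/171.
c0 = a_0 = -200. Peel one level at a time: if S = 1 + c*δ/S' with S'(0) = 1, then c is the δ-coefficient of S and S' = c*δ/(S - 1).
S_1 = c0/f = 1 + (-11/9)*δ + (-181229/15390)*δ^2 + ...; c1 = -11/9.
S_2 = c1*δ/(S_1 - 1) = 1 + (-181229/18810)*δ + ...; c2 = -181229/18810.


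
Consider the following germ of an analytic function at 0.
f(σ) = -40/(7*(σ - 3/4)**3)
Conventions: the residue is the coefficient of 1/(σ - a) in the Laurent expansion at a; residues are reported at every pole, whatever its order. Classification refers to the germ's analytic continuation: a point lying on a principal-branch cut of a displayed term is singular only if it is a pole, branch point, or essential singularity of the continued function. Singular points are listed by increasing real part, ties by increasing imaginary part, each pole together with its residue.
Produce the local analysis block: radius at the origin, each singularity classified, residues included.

Radius of convergence at 0: 3/4.
At 3/4: a pole of order 3; residue 0.

Denominator factor (σ - 3/4)^3: pole of order 3 at 3/4, modulus 3/4.
The radius of convergence is the smallest modulus among the singular points: 3/4.
At the order-3 pole 3/4 set g(σ) = (σ - (3/4))^3*f(σ) = -40/7.
Order-3 pole: residue = g''(a)/2; g''(3/4) = 0, so the residue is 0.


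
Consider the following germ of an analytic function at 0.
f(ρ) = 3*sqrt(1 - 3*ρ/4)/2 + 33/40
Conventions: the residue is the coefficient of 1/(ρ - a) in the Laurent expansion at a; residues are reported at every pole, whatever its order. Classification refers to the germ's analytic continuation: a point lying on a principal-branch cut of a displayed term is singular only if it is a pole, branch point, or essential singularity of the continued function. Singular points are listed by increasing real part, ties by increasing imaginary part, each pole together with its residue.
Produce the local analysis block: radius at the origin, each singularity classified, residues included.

Radius of convergence at 0: 4/3.
At 4/3: an algebraic (square-root) branch point.

Branch term (3/2)*sqrt(1 - ρ/(4/3)): its argument vanishes at ρ = 4/3, a square-root branch point, modulus 4/3.
The radius of convergence is the smallest modulus among the singular points: 4/3.


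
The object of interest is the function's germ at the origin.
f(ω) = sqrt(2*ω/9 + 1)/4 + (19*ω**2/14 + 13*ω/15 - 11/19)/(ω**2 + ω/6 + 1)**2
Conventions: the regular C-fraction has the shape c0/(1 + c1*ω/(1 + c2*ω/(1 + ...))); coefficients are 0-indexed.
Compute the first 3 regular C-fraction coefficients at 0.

The regular C-fraction coefficients are [-25/76, 3719/1125, -310863079/58574250].

Taylor coefficients (expand at 0): a_0 = -25/76, a_1 = 3719/3420, a_2 = 937837/430920.
c0 = a_0 = -25/76. Peel one level at a time: if S = 1 + c*ω/S' with S'(0) = 1, then c is the ω-coefficient of S and S' = c*ω/(S - 1).
S_1 = c0/f = 1 + (3719/1125)*ω + (310863079/17718750)*ω^2 + ...; c1 = 3719/1125.
S_2 = c1*ω/(S_1 - 1) = 1 + (-310863079/58574250)*ω + ...; c2 = -310863079/58574250.


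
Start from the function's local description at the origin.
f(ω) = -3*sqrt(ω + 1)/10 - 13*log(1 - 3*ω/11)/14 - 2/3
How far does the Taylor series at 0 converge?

Branch term (-13/14)*log(1 - ω/(11/3)): its argument vanishes at ω = 11/3, a logarithmic branch point, modulus 11/3.
Branch term (-3/10)*sqrt(1 - ω/(-1)): its argument vanishes at ω = -1, a square-root branch point, modulus 1.
The radius of convergence is the smallest modulus among the singular points: 1.

The radius of convergence is 1.


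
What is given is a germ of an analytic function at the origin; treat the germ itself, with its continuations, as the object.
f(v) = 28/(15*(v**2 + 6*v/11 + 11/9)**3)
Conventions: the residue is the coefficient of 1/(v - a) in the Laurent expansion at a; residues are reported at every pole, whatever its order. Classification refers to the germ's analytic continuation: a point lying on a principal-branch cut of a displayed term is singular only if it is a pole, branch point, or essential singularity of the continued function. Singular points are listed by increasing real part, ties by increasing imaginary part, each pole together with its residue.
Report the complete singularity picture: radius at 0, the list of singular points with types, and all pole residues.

Denominator factor (v**2 + 6*v/11 + 11/9)^3: discriminant -5000/1089, complex-conjugate roots (-3/11) + ((25/33)*sqrt(2))*i and (-3/11) - ((25/33)*sqrt(2))*i; poles of order 3, moduli (1/3)*sqrt(11) and (1/3)*sqrt(11).
The radius of convergence is the smallest modulus among the singular points: (1/3)*sqrt(11).
The factor v**2 + 6*v/11 + 11/9 splits as (v - a)(v - a') with a = (-3/11) - ((25/33)*sqrt(2))*i, a' = (-3/11) + ((25/33)*sqrt(2))*i. At the order-3 pole a set g(v) = (v - a)^3*f(v) = [28/15] / (v - a')^3.
Order-3 pole: residue = g''(a)/2; g''((-3/11) - ((25/33)*sqrt(2))*i) = ((273947751/781250000)*sqrt(2))*i, so the residue is ((273947751/1562500000)*sqrt(2))*i.
The factor v**2 + 6*v/11 + 11/9 splits as (v - a)(v - a') with a = (-3/11) + ((25/33)*sqrt(2))*i, a' = (-3/11) - ((25/33)*sqrt(2))*i. At the order-3 pole a set g(v) = (v - a)^3*f(v) = [28/15] / (v - a')^3.
Order-3 pole: residue = g''(a)/2; g''((-3/11) + ((25/33)*sqrt(2))*i) = -((273947751/781250000)*sqrt(2))*i, so the residue is -((273947751/1562500000)*sqrt(2))*i.
List the singular points by increasing real part (a conjugate pair: the negative imaginary part first).

Radius of convergence at 0: (1/3)*sqrt(11).
At (-3/11) - ((25/33)*sqrt(2))*i: a pole of order 3; residue ((273947751/1562500000)*sqrt(2))*i.
At (-3/11) + ((25/33)*sqrt(2))*i: a pole of order 3; residue -((273947751/1562500000)*sqrt(2))*i.


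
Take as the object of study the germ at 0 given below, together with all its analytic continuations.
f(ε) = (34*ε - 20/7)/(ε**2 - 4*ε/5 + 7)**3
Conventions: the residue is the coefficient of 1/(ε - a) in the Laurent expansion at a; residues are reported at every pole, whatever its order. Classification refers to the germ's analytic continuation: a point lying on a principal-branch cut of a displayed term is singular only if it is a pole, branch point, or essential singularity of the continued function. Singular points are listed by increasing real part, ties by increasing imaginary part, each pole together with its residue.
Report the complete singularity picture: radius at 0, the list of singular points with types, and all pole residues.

Radius of convergence at 0: sqrt(7).
At (2/5) - ((3/5)*sqrt(19))*i: a pole of order 3; residue ((29375/7778106)*sqrt(19))*i.
At (2/5) + ((3/5)*sqrt(19))*i: a pole of order 3; residue -((29375/7778106)*sqrt(19))*i.

Denominator factor (ε**2 - 4*ε/5 + 7)^3: discriminant -684/25, complex-conjugate roots (2/5) + ((3/5)*sqrt(19))*i and (2/5) - ((3/5)*sqrt(19))*i; poles of order 3, moduli sqrt(7) and sqrt(7).
The radius of convergence is the smallest modulus among the singular points: sqrt(7).
The factor ε**2 - 4*ε/5 + 7 splits as (ε - a)(ε - a') with a = (2/5) - ((3/5)*sqrt(19))*i, a' = (2/5) + ((3/5)*sqrt(19))*i. At the order-3 pole a set g(ε) = (ε - a)^3*f(ε) = [34*ε - 20/7] / (ε - a')^3.
Order-3 pole: residue = g''(a)/2; g''((2/5) - ((3/5)*sqrt(19))*i) = ((29375/3889053)*sqrt(19))*i, so the residue is ((29375/7778106)*sqrt(19))*i.
The factor ε**2 - 4*ε/5 + 7 splits as (ε - a)(ε - a') with a = (2/5) + ((3/5)*sqrt(19))*i, a' = (2/5) - ((3/5)*sqrt(19))*i. At the order-3 pole a set g(ε) = (ε - a)^3*f(ε) = [34*ε - 20/7] / (ε - a')^3.
Order-3 pole: residue = g''(a)/2; g''((2/5) + ((3/5)*sqrt(19))*i) = -((29375/3889053)*sqrt(19))*i, so the residue is -((29375/7778106)*sqrt(19))*i.
List the singular points by increasing real part (a conjugate pair: the negative imaginary part first).


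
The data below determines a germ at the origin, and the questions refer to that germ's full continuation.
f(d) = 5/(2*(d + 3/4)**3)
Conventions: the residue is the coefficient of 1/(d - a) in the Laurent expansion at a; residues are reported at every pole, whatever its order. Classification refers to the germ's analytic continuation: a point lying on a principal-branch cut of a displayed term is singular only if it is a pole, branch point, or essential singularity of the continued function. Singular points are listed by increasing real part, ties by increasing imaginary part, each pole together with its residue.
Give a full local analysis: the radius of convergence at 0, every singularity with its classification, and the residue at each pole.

Radius of convergence at 0: 3/4.
At -3/4: a pole of order 3; residue 0.

Denominator factor (d + 3/4)^3: pole of order 3 at -3/4, modulus 3/4.
The radius of convergence is the smallest modulus among the singular points: 3/4.
At the order-3 pole -3/4 set g(d) = (d - (-3/4))^3*f(d) = 5/2.
Order-3 pole: residue = g''(a)/2; g''(-3/4) = 0, so the residue is 0.
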